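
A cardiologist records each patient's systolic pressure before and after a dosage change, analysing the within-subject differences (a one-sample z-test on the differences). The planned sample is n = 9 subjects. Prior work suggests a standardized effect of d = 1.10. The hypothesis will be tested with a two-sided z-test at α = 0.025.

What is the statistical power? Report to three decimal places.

Power ≈ 0.855

Noncentrality parameter: δ = d·√n = 1.10 × √9 = 3.3000
Two-sided α = 0.025 → critical value z_{0.0125} = 2.241.
Power = Φ(δ − 2.241) + Φ(−δ − 2.241) = Φ(1.059) + Φ(-5.541) = 0.8551 + 0.0000 = 0.8551.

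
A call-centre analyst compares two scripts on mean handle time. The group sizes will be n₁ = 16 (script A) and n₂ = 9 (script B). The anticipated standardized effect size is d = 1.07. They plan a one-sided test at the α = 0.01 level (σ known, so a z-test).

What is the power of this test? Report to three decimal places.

Power ≈ 0.595

Noncentrality parameter: λ = d / √(1/n₁ + 1/n₂) = 1.07 / √(1/16 + 1/9) = 2.5680
Critical value for a one-sided test at α = 0.01: z_α = 2.326.
Power = P(Z > 2.326 − λ) = Φ(0.242) = 0.5955.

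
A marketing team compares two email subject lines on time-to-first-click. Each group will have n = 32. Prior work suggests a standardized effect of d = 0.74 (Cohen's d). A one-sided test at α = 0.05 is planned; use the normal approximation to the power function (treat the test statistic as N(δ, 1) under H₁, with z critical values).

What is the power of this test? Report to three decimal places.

Noncentrality parameter: δ = d·√(n/2) = 0.74 × √(32/2) = 2.9600
Critical value for a one-sided test at α = 0.05: z_α = 1.645.
Power = P(Z > 1.645 − δ) = Φ(1.315) = 0.9058.

Power ≈ 0.906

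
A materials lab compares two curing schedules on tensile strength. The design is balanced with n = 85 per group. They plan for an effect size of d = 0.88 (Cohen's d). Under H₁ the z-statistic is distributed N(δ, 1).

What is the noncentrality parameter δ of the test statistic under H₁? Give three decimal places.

δ ≈ 5.737

δ = d·√(n/2) = 0.88 × √(85/2) = 5.7369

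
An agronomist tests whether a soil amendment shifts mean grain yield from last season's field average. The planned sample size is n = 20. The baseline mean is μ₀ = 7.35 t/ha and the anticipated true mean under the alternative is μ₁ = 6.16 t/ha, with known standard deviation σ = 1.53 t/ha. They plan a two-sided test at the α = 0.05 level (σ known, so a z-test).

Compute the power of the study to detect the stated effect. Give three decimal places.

Power ≈ 0.936

Standardized effect: d = |μ₁ − μ₀| / σ = |6.16 − 7.35| / 1.53 = 0.7778
Noncentrality parameter: δ = d·√n = 0.7778 × √20 = 3.4783
Critical value for a two-sided test at α = 0.05: z_{α/2} = 1.960.
Power = Φ(δ − 1.960) + Φ(−δ − 1.960) = Φ(1.518) + Φ(-5.438) = 0.9355 + 0.0000 = 0.9355.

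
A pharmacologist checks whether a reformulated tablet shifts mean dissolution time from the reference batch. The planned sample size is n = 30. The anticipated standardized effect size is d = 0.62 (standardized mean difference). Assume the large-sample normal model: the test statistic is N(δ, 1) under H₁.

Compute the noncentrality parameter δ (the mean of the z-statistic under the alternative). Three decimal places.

δ ≈ 3.396

The noncentrality parameter scales effect size by the design's sample-size factor: δ = d·√n = 0.62 × √30 = 3.3959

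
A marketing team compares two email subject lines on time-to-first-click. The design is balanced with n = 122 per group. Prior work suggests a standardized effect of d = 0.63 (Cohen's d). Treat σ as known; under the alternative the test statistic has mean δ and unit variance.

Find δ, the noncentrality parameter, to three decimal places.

δ ≈ 4.920

The noncentrality parameter scales effect size by the design's sample-size factor: δ = d·√(n/2) = 0.63 × √(122/2) = 4.9205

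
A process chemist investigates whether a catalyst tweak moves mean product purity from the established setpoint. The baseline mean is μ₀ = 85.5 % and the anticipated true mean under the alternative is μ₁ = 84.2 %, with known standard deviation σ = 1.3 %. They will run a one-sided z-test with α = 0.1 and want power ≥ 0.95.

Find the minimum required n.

n = 9

Standardized effect: d = |μ₁ − μ₀| / σ = |84.2 − 85.5| / 1.3 = 1.0000
Set Φ(δ − 1.282) = 0.95; then δ − 1.282 = Φ⁻¹(0.95) = 1.645, giving δ = 2.926.
δ = d·√n ⇒ n = (δ/d)² = (2.926 / 1.0000)² = 8.56.
Rounding up, n = 9.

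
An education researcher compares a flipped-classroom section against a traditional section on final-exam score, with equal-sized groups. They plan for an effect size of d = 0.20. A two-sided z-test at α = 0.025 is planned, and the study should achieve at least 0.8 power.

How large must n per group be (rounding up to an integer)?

For power 0.8 need Φ(δ − z_{0.0125}) = 0.8, so δ = z_{0.0125} + z_{0.20} = 2.241 + 0.842 = 3.083.
(The Φ(−δ − z_{α/2}) term is vanishingly small for δ > 0 and is dropped in the standard sample-size formula.)
δ = d·√(n/2) ⇒ n = 2(δ/d)² = 2 × (3.083 / 0.20)² = 475.25.
Rounding up, n = 476 per group.

n = 476 per group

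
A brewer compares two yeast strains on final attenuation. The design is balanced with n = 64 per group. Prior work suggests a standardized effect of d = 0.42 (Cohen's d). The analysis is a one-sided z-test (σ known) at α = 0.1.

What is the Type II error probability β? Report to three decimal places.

β ≈ 0.137

Noncentrality parameter: δ = d·√(n/2) = 0.42 × √(64/2) = 2.3759
Critical value for a one-sided test at α = 0.1: z_α = 1.282.
Power = Φ(δ − 1.282) = Φ(1.094) = 0.8631.
Type II error: β = 1 − power = 1 − 0.8631 = 0.1369.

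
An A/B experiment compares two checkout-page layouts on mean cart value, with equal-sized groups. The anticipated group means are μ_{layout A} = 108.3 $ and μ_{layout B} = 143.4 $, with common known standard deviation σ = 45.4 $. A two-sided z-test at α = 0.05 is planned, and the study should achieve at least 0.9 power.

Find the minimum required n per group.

n = 36 per group

Standardized effect: d = |μ_{layout A} − μ_{layout B}| / σ = |108.3 − 143.4| / 45.4 = 0.7731
Set Φ(δ − 1.960) = 0.9; then δ − 1.960 = Φ⁻¹(0.9) = 1.282, giving δ = 3.242.
(The Φ(−δ − z_{α/2}) term is vanishingly small for δ > 0 and is dropped in the standard sample-size formula.)
δ = d·√(n/2) ⇒ n = 2(δ/d)² = 2 × (3.242 / 0.7731)² = 35.16.
Rounding up, n = 36 per group.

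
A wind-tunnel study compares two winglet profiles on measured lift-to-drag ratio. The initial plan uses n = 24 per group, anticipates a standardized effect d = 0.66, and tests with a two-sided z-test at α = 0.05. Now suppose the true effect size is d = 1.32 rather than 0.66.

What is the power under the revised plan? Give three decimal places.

With d = 1.32: δ = d·√(n/2) = 1.32 × √(24/2) = 4.5726. Critical value z_{0.025} = 1.960.
Revised power = Φ(δ − 1.960) + Φ(−δ − 1.960) = Φ(2.613) + Φ(-6.533) = 0.9955 + 0.0000 = 0.9955.

Power ≈ 0.996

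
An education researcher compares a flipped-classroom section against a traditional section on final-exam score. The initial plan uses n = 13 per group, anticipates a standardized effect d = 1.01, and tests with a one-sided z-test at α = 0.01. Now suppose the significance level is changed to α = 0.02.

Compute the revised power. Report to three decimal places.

Power ≈ 0.699

δ = d·√(n/2) = 1.01 × √(13/2) = 2.5750 (unchanged). New critical value: z_{0.02} = 2.054.
Revised power = Φ(δ − 2.054) = Φ(0.521) = 0.6989.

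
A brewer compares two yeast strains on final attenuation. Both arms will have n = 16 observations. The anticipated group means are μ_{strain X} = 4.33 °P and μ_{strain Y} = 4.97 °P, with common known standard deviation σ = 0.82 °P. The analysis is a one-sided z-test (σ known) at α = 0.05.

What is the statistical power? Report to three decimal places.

Power ≈ 0.713

Standardized effect: d = |μ_{strain X} − μ_{strain Y}| / σ = |4.33 − 4.97| / 0.82 = 0.7805
Noncentrality parameter: δ = d·√(n/2) = 0.7805 × √(16/2) = 2.2076
One-sided α = 0.05 → critical value z_{0.05} = 1.645.
Power = P(Z > 1.645 − δ) = Φ(0.563) = 0.7132.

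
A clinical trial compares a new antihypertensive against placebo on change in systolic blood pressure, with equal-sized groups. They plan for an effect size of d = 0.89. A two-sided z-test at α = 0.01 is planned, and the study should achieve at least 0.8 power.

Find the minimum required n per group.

n = 30 per group

Set Φ(δ − 2.576) = 0.8; then δ − 2.576 = Φ⁻¹(0.8) = 0.842, giving δ = 3.417.
(Ignoring the negligible lower-tail rejection probability gives the usual closed-form inversion.)
δ = d·√(n/2) ⇒ n = 2(δ/d)² = 2 × (3.417 / 0.89)² = 29.49.
Rounding up, n = 30 per group.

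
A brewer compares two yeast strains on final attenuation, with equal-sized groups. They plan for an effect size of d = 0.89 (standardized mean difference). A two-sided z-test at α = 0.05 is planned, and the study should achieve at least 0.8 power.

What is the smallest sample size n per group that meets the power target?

Set Φ(δ − 1.960) = 0.8; then δ − 1.960 = Φ⁻¹(0.8) = 0.842, giving δ = 2.802.
(Ignoring the negligible lower-tail rejection probability gives the usual closed-form inversion.)
δ = d·√(n/2) ⇒ n = 2(δ/d)² = 2 × (2.802 / 0.89)² = 19.82.
Round up to the next whole unit.

n = 20 per group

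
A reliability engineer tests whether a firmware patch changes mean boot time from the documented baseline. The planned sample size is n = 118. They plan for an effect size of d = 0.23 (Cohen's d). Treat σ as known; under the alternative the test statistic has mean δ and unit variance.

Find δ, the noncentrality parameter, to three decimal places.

δ ≈ 2.498

The noncentrality parameter scales effect size by the design's sample-size factor: δ = d·√n = 0.23 × √118 = 2.4984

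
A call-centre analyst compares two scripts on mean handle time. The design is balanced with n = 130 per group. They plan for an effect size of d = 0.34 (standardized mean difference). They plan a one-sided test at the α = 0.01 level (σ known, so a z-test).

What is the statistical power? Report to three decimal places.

Noncentrality parameter: δ = d·√(n/2) = 0.34 × √(130/2) = 2.7412
Critical value for a one-sided test at α = 0.01: z_α = 2.326.
Power = Φ(δ − 2.326) = Φ(0.415) = 0.6609.

Power ≈ 0.661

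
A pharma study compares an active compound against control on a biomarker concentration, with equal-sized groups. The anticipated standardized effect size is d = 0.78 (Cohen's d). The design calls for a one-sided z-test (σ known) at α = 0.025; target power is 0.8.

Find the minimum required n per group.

n = 26 per group

Set Φ(δ − 1.960) = 0.8; then δ − 1.960 = Φ⁻¹(0.8) = 0.842, giving δ = 2.802.
δ = d·√(n/2) ⇒ n = 2(δ/d)² = 2 × (2.802 / 0.78)² = 25.80.
Rounding up, n = 26 per group.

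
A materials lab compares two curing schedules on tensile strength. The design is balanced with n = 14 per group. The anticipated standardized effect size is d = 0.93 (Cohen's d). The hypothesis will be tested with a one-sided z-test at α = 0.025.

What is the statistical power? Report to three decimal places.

Power ≈ 0.692

Noncentrality parameter: δ = d·√(n/2) = 0.93 × √(14/2) = 2.4605
One-sided α = 0.025 → critical value z_{0.025} = 1.960.
Power = Φ(δ − 1.960) = Φ(0.501) = 0.6917.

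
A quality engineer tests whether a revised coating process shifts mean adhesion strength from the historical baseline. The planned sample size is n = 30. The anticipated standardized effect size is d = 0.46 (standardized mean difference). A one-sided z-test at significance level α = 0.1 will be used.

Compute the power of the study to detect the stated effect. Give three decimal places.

Power ≈ 0.892

Noncentrality parameter: δ = d·√n = 0.46 × √30 = 2.5195
Critical value for a one-sided test at α = 0.1: z_α = 1.282.
Power = P(Z > 1.282 − δ) = Φ(1.238) = 0.8921.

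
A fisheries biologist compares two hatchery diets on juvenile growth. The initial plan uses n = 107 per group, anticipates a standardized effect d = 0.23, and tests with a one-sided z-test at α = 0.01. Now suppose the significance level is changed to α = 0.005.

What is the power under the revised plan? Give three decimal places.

Power ≈ 0.186

δ = d·√(n/2) = 0.23 × √(107/2) = 1.6823 (unchanged). New critical value: z_{0.005} = 2.576.
Revised power = Φ(δ − 2.576) = Φ(-0.894) = 0.1858.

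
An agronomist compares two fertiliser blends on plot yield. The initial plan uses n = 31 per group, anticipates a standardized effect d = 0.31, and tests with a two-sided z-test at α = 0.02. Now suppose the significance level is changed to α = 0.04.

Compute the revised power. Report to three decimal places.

δ = d·√(n/2) = 0.31 × √(31/2) = 1.2205 (unchanged). New critical value: z_{0.02} = 2.054.
Revised power = Φ(δ − 2.054) + Φ(−δ − 2.054) = Φ(-0.833) + Φ(-3.274) = 0.2023 + 0.0005 = 0.2029.

Power ≈ 0.203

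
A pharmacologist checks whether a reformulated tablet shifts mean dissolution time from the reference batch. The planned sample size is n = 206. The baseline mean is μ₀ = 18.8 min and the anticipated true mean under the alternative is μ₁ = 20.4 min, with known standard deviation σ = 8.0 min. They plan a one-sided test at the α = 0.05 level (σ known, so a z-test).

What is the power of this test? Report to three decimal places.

Standardized effect: d = |μ₁ − μ₀| / σ = |20.4 − 18.8| / 8.0 = 0.2000
Noncentrality parameter: δ = d·√n = 0.2000 × √206 = 2.8705
One-sided α = 0.05 → critical value z_{0.05} = 1.645.
Power = P(Z > 1.645 − δ) = Φ(1.226) = 0.8898.

Power ≈ 0.890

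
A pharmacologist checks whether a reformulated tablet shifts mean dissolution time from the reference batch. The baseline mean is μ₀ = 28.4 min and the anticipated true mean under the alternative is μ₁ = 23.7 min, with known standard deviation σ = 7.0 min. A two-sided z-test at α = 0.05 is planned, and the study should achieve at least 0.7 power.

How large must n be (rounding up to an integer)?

n = 14

Standardized effect: d = |μ₁ − μ₀| / σ = |23.7 − 28.4| / 7.0 = 0.6714
For power 0.7 need Φ(δ − z_{0.025}) = 0.7, so δ = z_{0.025} + z_{0.30} = 1.960 + 0.524 = 2.484.
(The Φ(−δ − z_{α/2}) term is vanishingly small for δ > 0 and is dropped in the standard sample-size formula.)
δ = d·√n ⇒ n = (δ/d)² = (2.484 / 0.6714)² = 13.69.
Round up to the next whole unit.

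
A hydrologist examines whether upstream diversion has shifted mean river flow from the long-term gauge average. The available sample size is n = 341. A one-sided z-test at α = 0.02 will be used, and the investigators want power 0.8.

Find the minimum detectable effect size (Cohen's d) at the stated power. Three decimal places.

Need Φ(δ − 2.054) = 0.8, so δ = 2.054 + 0.842 = 2.895.
δ = d·√n ⇒ d = δ/√n = 2.895/√341 = 0.1568.

d ≈ 0.157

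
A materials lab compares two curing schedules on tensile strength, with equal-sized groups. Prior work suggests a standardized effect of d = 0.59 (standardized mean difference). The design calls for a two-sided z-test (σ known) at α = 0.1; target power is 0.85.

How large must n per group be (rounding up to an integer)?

Set Φ(δ − 1.645) = 0.85; then δ − 1.645 = Φ⁻¹(0.85) = 1.036, giving δ = 2.681.
(The Φ(−δ − z_{α/2}) term is vanishingly small for δ > 0 and is dropped in the standard sample-size formula.)
δ = d·√(n/2) ⇒ n = 2(δ/d)² = 2 × (2.681 / 0.59)² = 41.31.
Round up to the next whole unit.

n = 42 per group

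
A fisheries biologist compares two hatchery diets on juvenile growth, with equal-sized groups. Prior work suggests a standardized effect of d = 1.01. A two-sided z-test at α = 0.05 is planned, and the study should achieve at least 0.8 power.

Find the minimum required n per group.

For power 0.8 need Φ(δ − z_{0.025}) = 0.8, so δ = z_{0.025} + z_{0.20} = 1.960 + 0.842 = 2.802.
(For δ > 0 the lower-tail rejection region contributes negligibly to power, so the one-term inversion is standard.)
δ = d·√(n/2) ⇒ n = 2(δ/d)² = 2 × (2.802 / 1.01)² = 15.39.
Round up to the next whole unit.

n = 16 per group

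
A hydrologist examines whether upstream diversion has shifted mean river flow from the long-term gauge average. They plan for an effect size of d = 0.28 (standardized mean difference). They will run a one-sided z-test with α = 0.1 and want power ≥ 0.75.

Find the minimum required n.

n = 49

For power 0.75 need Φ(δ − z_{0.1}) = 0.75, so δ = z_{0.1} + z_{0.25} = 1.282 + 0.674 = 1.956.
δ = d·√n ⇒ n = (δ/d)² = (1.956 / 0.28)² = 48.80.
Rounding up, n = 49.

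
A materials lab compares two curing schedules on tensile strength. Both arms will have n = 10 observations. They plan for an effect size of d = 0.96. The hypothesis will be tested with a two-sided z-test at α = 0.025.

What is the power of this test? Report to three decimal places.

Power ≈ 0.462

Noncentrality parameter: λ = d·√(n/2) = 0.96 × √(10/2) = 2.1466
Critical value for a two-sided test at α = 0.025: z_{α/2} = 2.241.
Power = Φ(λ − 2.241) + Φ(−λ − 2.241) = Φ(-0.095) + Φ(-4.388) = 0.4622 + 0.0000 = 0.4623.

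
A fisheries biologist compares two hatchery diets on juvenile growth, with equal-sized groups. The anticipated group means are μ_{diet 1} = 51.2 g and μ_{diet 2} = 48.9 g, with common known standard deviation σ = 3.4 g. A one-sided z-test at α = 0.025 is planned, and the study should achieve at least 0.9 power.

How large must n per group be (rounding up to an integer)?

Standardized effect: d = |μ_{diet 1} − μ_{diet 2}| / σ = |51.2 − 48.9| / 3.4 = 0.6765
For power 0.9 need Φ(δ − z_{0.025}) = 0.9, so δ = z_{0.025} + z_{0.10} = 1.960 + 1.282 = 3.242.
δ = d·√(n/2) ⇒ n = 2(δ/d)² = 2 × (3.242 / 0.6765)² = 45.92.
Round up to the next whole unit.

n = 46 per group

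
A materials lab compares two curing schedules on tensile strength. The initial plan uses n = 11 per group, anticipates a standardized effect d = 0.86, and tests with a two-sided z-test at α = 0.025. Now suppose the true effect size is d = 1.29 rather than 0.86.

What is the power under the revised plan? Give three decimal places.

With d = 1.29: δ = d·√(n/2) = 1.29 × √(11/2) = 3.0253. Critical value z_{0.0125} = 2.241.
Revised power = Φ(δ − 2.241) + Φ(−δ − 2.241) = Φ(0.784) + Φ(-5.267) = 0.7835 + 0.0000 = 0.7835.

Power ≈ 0.783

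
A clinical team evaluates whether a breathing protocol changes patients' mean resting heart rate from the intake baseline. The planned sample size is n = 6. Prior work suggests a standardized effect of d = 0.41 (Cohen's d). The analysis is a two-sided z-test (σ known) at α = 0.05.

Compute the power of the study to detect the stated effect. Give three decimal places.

Power ≈ 0.171

Noncentrality parameter: δ = d·√n = 0.41 × √6 = 1.0043
Two-sided α = 0.05 → critical value z_{0.025} = 1.960.
Power = Φ(δ − 1.960) + Φ(−δ − 1.960) = Φ(-0.956) + Φ(-2.964) = 0.1696 + 0.0015 = 0.1711.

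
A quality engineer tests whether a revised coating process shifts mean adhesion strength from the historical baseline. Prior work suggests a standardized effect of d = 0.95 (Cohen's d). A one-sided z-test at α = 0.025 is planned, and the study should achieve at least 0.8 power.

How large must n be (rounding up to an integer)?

n = 9

For power 0.8 need Φ(δ − z_{0.025}) = 0.8, so δ = z_{0.025} + z_{0.20} = 1.960 + 0.842 = 2.802.
δ = d·√n ⇒ n = (δ/d)² = (2.802 / 0.95)² = 8.70.
Rounding up, n = 9.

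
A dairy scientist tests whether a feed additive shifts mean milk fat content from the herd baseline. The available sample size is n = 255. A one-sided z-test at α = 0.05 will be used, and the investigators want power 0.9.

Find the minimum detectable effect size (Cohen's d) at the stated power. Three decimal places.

d ≈ 0.183

Required noncentrality: δ = z_{0.05} + z_{0.10} = 1.645 + 1.282 = 2.926.
δ = d·√n ⇒ d = δ/√n = 2.926/√255 = 0.1833.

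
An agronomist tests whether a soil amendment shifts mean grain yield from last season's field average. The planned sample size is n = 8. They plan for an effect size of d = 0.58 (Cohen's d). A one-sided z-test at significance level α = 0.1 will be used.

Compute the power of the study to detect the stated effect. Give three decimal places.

Power ≈ 0.640

Noncentrality parameter: δ = d·√n = 0.58 × √8 = 1.6405
Critical value for a one-sided test at α = 0.1: z_α = 1.282.
Power = P(Z > 1.282 − δ) = Φ(0.359) = 0.6402.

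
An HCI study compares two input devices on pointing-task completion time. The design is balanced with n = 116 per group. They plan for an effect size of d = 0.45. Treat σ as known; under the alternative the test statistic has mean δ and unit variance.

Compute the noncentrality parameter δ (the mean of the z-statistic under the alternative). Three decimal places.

The noncentrality parameter scales effect size by the design's sample-size factor: δ = d·√(n/2) = 0.45 × √(116/2) = 3.4271

δ ≈ 3.427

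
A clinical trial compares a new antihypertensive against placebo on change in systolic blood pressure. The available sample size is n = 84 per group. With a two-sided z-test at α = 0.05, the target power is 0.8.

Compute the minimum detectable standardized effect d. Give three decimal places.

Required noncentrality: δ = z_{0.025} + z_{0.20} = 1.960 + 0.842 = 2.802.
(The second rejection-region term Φ(−δ − z_{α/2}) is negligible and dropped.)
δ = d·√(n/2) ⇒ d = δ/√(n/2) = 2.802/√(84/2) = 0.4323.

d ≈ 0.432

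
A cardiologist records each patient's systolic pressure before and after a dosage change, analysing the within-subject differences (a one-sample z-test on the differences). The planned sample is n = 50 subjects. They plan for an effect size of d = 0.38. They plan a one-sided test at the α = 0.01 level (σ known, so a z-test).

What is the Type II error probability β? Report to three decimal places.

β ≈ 0.359

Noncentrality parameter: δ = d·√n = 0.38 × √50 = 2.6870
Critical value for a one-sided test at α = 0.01: z_α = 2.326.
Power = P(Z > 2.326 − δ) = Φ(0.361) = 0.6408.
Type II error: β = 1 − power = 1 − 0.6408 = 0.3592.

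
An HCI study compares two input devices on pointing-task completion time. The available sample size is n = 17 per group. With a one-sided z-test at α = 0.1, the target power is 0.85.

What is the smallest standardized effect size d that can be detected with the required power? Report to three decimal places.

Required noncentrality: δ = z_{0.1} + z_{0.15} = 1.282 + 1.036 = 2.318.
δ = d·√(n/2) ⇒ d = δ/√(n/2) = 2.318/√(17/2) = 0.7951.

d ≈ 0.795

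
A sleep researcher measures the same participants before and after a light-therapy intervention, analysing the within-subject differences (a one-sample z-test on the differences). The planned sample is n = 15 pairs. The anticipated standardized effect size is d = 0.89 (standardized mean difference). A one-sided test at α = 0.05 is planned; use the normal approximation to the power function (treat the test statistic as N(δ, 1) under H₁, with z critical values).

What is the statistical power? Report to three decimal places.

Noncentrality parameter: δ = d·√n = 0.89 × √15 = 3.4470
Critical value for a one-sided test at α = 0.05: z_α = 1.645.
Power = P(Z > 1.645 − δ) = Φ(1.802) = 0.9642.

Power ≈ 0.964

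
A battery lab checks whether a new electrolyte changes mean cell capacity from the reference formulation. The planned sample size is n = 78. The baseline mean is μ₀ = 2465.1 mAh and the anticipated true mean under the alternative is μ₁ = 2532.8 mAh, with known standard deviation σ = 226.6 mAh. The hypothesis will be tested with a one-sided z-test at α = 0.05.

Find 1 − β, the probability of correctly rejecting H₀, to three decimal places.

Standardized effect: d = |μ₁ − μ₀| / σ = |2532.8 − 2465.1| / 226.6 = 0.2988
Noncentrality parameter: δ = d·√n = 0.2988 × √78 = 2.6386
One-sided α = 0.05 → critical value z_{0.05} = 1.645.
Power = P(Z > 1.645 − δ) = Φ(0.994) = 0.8398.

Power ≈ 0.840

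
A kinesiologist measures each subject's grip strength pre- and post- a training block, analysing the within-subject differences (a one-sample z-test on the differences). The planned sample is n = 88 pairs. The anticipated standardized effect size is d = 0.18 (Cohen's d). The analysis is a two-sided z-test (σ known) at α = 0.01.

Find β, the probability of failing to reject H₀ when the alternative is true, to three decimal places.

β ≈ 0.813

Noncentrality parameter: λ = d·√n = 0.18 × √88 = 1.6885
Two-sided α = 0.01 → critical value z_{0.005} = 2.576.
Power = Φ(λ − 2.576) + Φ(−λ − 2.576) = Φ(-0.887) + Φ(-4.264) = 0.1875 + 0.0000 = 0.1875.
Type II error: β = 1 − power = 1 − 0.1875 = 0.8125.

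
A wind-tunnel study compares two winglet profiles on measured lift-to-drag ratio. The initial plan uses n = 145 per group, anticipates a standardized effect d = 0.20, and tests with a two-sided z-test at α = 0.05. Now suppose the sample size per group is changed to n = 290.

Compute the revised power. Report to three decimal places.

Power ≈ 0.673

With n = 290 per group: δ = d·√(n/2) = 0.20 × √(290/2) = 2.4083. Critical value z_{0.025} = 1.960.
Revised power = Φ(δ − 1.960) + Φ(−δ − 1.960) = Φ(0.448) + Φ(-4.368) = 0.6731 + 0.0000 = 0.6731.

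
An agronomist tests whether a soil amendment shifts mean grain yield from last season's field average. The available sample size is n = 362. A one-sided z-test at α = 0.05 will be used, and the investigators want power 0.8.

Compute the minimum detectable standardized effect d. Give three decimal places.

d ≈ 0.131

Required noncentrality: δ = z_{0.05} + z_{0.20} = 1.645 + 0.842 = 2.486.
δ = d·√n ⇒ d = δ/√n = 2.486/√362 = 0.1307.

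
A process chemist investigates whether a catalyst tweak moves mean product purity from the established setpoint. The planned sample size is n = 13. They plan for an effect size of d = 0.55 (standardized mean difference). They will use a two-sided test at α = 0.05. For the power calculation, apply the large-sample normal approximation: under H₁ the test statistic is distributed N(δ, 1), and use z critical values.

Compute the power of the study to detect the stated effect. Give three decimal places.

Power ≈ 0.509

Noncentrality parameter: δ = d·√n = 0.55 × √13 = 1.9831
Two-sided α = 0.05 → critical value z_{0.025} = 1.960.
Power = Φ(δ − 1.960) + Φ(−δ − 1.960) = Φ(0.023) + Φ(-3.943) = 0.5092 + 0.0000 = 0.5093.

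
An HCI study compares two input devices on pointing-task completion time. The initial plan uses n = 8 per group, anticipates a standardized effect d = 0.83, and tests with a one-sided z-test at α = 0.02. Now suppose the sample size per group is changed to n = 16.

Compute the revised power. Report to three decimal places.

With n = 16 per group: δ = d·√(n/2) = 0.83 × √(16/2) = 2.3476. Critical value z_{0.02} = 2.054.
Revised power = P(Z > 2.054 − δ) = Φ(0.294) = 0.6156.

Power ≈ 0.616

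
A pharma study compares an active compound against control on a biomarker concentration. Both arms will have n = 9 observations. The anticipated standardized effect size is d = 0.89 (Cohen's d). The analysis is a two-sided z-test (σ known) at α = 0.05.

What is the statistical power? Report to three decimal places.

Noncentrality parameter: δ = d·√(n/2) = 0.89 × √(9/2) = 1.8880
Two-sided α = 0.05 → critical value z_{0.025} = 1.960.
Power = Φ(δ − 1.960) + Φ(−δ − 1.960) = Φ(-0.072) + Φ(-3.848) = 0.4713 + 0.0001 = 0.4714.

Power ≈ 0.471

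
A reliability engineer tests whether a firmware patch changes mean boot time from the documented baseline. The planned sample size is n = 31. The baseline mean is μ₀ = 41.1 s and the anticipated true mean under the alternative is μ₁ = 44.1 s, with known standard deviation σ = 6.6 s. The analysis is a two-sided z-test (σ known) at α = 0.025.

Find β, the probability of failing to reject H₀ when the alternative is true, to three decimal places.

Standardized effect: d = |μ₁ − μ₀| / σ = |44.1 − 41.1| / 6.6 = 0.4545
Noncentrality parameter: δ = d·√n = 0.4545 × √31 = 2.5308
Critical value for a two-sided test at α = 0.025: z_{α/2} = 2.241.
Power = Φ(δ − 2.241) + Φ(−δ − 2.241) = Φ(0.289) + Φ(-4.772) = 0.6139 + 0.0000 = 0.6139.
Type II error: β = 1 − power = 1 − 0.6139 = 0.3861.

β ≈ 0.386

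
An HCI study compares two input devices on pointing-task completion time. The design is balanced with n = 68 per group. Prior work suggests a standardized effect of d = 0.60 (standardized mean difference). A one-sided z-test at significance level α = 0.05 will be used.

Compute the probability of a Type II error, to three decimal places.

Noncentrality parameter: δ = d·√(n/2) = 0.60 × √(68/2) = 3.4986
One-sided α = 0.05 → critical value z_{0.05} = 1.645.
Power = P(Z > 1.645 − δ) = Φ(1.854) = 0.9681.
Type II error: β = 1 − power = 1 − 0.9681 = 0.0319.

β ≈ 0.032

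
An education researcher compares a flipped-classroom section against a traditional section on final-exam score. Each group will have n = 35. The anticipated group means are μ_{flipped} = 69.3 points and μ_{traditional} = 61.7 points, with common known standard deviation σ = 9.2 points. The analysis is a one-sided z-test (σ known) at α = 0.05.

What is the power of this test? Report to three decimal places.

Standardized effect: d = |μ_{flipped} − μ_{traditional}| / σ = |69.3 − 61.7| / 9.2 = 0.8261
Noncentrality parameter: δ = d·√(n/2) = 0.8261 × √(35/2) = 3.4558
One-sided α = 0.05 → critical value z_{0.05} = 1.645.
Power = P(Z > 1.645 − δ) = Φ(1.811) = 0.9649.

Power ≈ 0.965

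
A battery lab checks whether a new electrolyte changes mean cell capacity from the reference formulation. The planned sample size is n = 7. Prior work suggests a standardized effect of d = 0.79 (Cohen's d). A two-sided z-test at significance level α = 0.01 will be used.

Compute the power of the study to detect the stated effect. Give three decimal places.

Noncentrality parameter: λ = d·√n = 0.79 × √7 = 2.0901
Critical value for a two-sided test at α = 0.01: z_{α/2} = 2.576.
Power = Φ(λ − 2.576) + Φ(−λ − 2.576) = Φ(-0.486) + Φ(-4.666) = 0.3136 + 0.0000 = 0.3136.

Power ≈ 0.314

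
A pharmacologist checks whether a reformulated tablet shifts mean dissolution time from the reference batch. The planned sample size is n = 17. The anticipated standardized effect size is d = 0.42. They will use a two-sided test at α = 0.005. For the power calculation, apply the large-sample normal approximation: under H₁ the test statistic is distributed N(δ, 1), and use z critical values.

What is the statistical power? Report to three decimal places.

Noncentrality parameter: δ = d·√n = 0.42 × √17 = 1.7317
Critical value for a two-sided test at α = 0.005: z_{α/2} = 2.807.
Power = Φ(δ − 2.807) + Φ(−δ − 2.807) = Φ(-1.075) + Φ(-4.539) = 0.1411 + 0.0000 = 0.1411.

Power ≈ 0.141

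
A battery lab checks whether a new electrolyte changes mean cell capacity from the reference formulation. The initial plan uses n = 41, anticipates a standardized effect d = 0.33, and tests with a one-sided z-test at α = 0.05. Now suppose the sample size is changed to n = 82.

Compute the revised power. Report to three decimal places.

With n = 82: δ = d·√n = 0.33 × √82 = 2.9883. Critical value z_{0.05} = 1.645.
Revised power = Φ(δ − 1.645) = Φ(1.343) = 0.9104.

Power ≈ 0.910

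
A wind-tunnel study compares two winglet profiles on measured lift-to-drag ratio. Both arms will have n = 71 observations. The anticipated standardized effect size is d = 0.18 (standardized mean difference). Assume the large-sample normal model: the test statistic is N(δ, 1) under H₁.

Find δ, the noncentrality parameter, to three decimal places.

δ ≈ 1.072

δ = d·√(n/2) = 0.18 × √(71/2) = 1.0725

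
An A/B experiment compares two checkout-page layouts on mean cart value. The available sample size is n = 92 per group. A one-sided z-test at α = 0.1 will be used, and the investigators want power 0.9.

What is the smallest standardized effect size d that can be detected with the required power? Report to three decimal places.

Required noncentrality: δ = z_{0.1} + z_{0.10} = 1.282 + 1.282 = 2.563.
δ = d·√(n/2) ⇒ d = δ/√(n/2) = 2.563/√(92/2) = 0.3779.

d ≈ 0.378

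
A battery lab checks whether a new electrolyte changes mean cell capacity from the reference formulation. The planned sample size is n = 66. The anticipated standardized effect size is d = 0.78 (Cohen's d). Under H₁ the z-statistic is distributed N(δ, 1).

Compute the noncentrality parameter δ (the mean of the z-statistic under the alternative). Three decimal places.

δ ≈ 6.337

The noncentrality parameter scales effect size by the design's sample-size factor: δ = d·√n = 0.78 × √66 = 6.3367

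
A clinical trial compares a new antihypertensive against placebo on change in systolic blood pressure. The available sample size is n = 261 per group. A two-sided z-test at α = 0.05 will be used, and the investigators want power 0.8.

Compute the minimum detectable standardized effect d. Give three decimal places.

Required noncentrality: δ = z_{0.025} + z_{0.20} = 1.960 + 0.842 = 2.802.
(The second rejection-region term Φ(−δ − z_{α/2}) is negligible and dropped.)
δ = d·√(n/2) ⇒ d = δ/√(n/2) = 2.802/√(261/2) = 0.2452.

d ≈ 0.245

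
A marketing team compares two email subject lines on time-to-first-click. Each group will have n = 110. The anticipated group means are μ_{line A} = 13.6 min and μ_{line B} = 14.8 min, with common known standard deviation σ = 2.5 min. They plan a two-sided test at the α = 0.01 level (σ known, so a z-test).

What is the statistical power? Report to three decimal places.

Standardized effect: d = |μ_{line A} − μ_{line B}| / σ = |13.6 − 14.8| / 2.5 = 0.4800
Noncentrality parameter: λ = d·√(n/2) = 0.4800 × √(110/2) = 3.5598
Two-sided α = 0.01 → critical value z_{0.005} = 2.576.
Power = Φ(λ − 2.576) + Φ(−λ − 2.576) = Φ(0.984) + Φ(-6.136) = 0.8374 + 0.0000 = 0.8374.

Power ≈ 0.837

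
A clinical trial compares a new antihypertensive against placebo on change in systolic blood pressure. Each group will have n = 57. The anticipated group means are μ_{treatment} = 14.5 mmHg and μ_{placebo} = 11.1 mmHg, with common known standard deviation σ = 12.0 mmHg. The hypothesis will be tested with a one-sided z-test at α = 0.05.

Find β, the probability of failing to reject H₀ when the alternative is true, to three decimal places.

Standardized effect: d = |μ_{treatment} − μ_{placebo}| / σ = |14.5 − 11.1| / 12.0 = 0.2833
Noncentrality parameter: λ = d·√(n/2) = 0.2833 × √(57/2) = 1.5126
Critical value for a one-sided test at α = 0.05: z_α = 1.645.
Power = P(Z > 1.645 − λ) = Φ(-0.132) = 0.4474.
Type II error: β = 1 − power = 1 − 0.4474 = 0.5526.

β ≈ 0.553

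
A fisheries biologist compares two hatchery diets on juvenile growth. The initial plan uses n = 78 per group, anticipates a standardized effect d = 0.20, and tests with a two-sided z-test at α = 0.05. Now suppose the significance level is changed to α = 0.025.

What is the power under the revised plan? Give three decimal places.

Power ≈ 0.161

δ = d·√(n/2) = 0.20 × √(78/2) = 1.2490 (unchanged). New critical value: z_{0.0125} = 2.241.
Revised power = Φ(δ − 2.241) + Φ(−δ − 2.241) = Φ(-0.992) + Φ(-3.490) = 0.1605 + 0.0002 = 0.1607.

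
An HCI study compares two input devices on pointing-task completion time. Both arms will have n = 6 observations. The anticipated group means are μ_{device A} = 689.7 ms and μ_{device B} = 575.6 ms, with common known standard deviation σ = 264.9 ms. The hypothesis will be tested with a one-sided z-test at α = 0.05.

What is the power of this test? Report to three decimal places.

Power ≈ 0.184

Standardized effect: d = |μ_{device A} − μ_{device B}| / σ = |689.7 − 575.6| / 264.9 = 0.4307
Noncentrality parameter: δ = d·√(n/2) = 0.4307 × √(6/2) = 0.7460
Critical value for a one-sided test at α = 0.05: z_α = 1.645.
Power = Φ(δ − 1.645) = Φ(-0.899) = 0.1844.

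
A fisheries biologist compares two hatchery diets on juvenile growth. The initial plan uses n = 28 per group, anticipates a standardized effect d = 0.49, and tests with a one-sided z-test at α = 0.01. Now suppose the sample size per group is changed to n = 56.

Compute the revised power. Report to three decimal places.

With n = 56 per group: δ = d·√(n/2) = 0.49 × √(56/2) = 2.5928. Critical value z_{0.01} = 2.326.
Revised power = Φ(δ − 2.326) = Φ(0.266) = 0.6051.

Power ≈ 0.605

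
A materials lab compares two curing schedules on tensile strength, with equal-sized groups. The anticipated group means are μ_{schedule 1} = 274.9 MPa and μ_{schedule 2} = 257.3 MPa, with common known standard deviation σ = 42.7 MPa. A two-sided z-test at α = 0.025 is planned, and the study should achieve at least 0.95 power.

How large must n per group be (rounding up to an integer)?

n = 178 per group

Standardized effect: d = |μ_{schedule 1} − μ_{schedule 2}| / σ = |274.9 − 257.3| / 42.7 = 0.4122
Set Φ(δ − 2.241) = 0.95; then δ − 2.241 = Φ⁻¹(0.95) = 1.645, giving δ = 3.886.
(For δ > 0 the lower-tail rejection region contributes negligibly to power, so the one-term inversion is standard.)
δ = d·√(n/2) ⇒ n = 2(δ/d)² = 2 × (3.886 / 0.4122)² = 177.80.
Rounding up, n = 178 per group.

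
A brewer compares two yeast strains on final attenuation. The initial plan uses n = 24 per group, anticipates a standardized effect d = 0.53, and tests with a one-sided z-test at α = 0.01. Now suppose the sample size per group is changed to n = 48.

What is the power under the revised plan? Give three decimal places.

With n = 48 per group: δ = d·√(n/2) = 0.53 × √(48/2) = 2.5965. Critical value z_{0.01} = 2.326.
Revised power = Φ(δ − 2.326) = Φ(0.270) = 0.6065.

Power ≈ 0.606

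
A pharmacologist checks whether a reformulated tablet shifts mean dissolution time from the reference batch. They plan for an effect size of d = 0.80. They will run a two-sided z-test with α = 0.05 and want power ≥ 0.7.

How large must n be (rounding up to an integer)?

Set Φ(δ − 1.960) = 0.7; then δ − 1.960 = Φ⁻¹(0.7) = 0.524, giving δ = 2.484.
(Ignoring the negligible lower-tail rejection probability gives the usual closed-form inversion.)
δ = d·√n ⇒ n = (δ/d)² = (2.484 / 0.80)² = 9.64.
Round up to the next whole unit.

n = 10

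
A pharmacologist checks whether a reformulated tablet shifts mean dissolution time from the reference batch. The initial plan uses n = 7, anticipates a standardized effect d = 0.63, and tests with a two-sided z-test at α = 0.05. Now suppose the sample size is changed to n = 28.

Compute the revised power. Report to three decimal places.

With n = 28: δ = d·√n = 0.63 × √28 = 3.3336. Critical value z_{0.025} = 1.960.
Revised power = Φ(δ − 1.960) + Φ(−δ − 1.960) = Φ(1.374) + Φ(-5.294) = 0.9152 + 0.0000 = 0.9152.

Power ≈ 0.915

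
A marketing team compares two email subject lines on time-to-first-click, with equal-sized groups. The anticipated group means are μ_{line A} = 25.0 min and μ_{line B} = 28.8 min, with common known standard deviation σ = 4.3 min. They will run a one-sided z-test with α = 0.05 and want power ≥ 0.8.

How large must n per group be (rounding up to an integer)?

n = 16 per group

Standardized effect: d = |μ_{line A} − μ_{line B}| / σ = |25.0 − 28.8| / 4.3 = 0.8837
For power 0.8 need Φ(δ − z_{0.05}) = 0.8, so δ = z_{0.05} + z_{0.20} = 1.645 + 0.842 = 2.486.
δ = d·√(n/2) ⇒ n = 2(δ/d)² = 2 × (2.486 / 0.8837)² = 15.83.
Rounding up, n = 16 per group.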